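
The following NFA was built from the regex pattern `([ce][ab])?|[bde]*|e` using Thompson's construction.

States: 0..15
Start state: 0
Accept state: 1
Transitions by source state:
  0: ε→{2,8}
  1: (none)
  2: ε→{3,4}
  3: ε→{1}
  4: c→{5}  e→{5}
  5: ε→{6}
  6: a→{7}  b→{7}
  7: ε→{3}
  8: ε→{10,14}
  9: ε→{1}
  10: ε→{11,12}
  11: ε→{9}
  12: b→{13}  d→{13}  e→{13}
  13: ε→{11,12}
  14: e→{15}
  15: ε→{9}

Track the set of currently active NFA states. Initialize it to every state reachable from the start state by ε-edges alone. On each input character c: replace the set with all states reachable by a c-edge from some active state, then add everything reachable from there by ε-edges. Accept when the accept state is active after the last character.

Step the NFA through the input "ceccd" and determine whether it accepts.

Answer: REJECT

Steps:
initial (ε-close {0}): {0,1,2,3,4,8,9,10,11,12,14}
'c' @ 1: {5,6}
'e' @ 2: {}  — state set empty
rest 'ccd' ignored (set empty)
end set {} — state 1 not in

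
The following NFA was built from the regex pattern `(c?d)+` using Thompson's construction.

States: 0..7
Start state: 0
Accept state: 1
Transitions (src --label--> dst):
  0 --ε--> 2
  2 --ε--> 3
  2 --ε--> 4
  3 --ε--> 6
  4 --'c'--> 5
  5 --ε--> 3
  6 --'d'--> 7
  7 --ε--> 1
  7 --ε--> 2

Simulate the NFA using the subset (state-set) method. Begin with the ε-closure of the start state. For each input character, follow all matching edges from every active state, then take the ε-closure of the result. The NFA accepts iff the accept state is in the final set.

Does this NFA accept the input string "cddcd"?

initial (ε-close {0}): {0,2,3,4,6}
'c' @ 1: {3,5,6}
'd' @ 2: {1,2,3,4,6,7}  [accepting]
'd' @ 3: {1,2,3,4,6,7}  [accepting]
'c' @ 4: {3,5,6}
'd' @ 5: {1,2,3,4,6,7}  [accepting]
after full input: {1,2,3,4,6,7}  (accept=1 in)

Answer: ACCEPT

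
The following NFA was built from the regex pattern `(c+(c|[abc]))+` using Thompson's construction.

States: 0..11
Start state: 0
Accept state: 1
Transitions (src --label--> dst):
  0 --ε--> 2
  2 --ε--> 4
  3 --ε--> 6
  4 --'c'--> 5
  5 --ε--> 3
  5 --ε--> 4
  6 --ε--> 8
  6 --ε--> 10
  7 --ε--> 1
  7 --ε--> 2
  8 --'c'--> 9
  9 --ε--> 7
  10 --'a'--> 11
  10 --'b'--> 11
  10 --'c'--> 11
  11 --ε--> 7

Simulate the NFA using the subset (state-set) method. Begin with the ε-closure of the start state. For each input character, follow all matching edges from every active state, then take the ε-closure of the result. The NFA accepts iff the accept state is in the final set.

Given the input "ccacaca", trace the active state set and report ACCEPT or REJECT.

S₀ = ε-closure({0}) = {0,2,4}
'c' @ 1: {3,4,5,6,8,10}
'c' @ 2: {1,2,3,4,5,6,7,8,9,10,11}  [accepting]
'a' @ 3: {1,2,4,7,11}  [accepting]
'c' @ 4: {3,4,5,6,8,10}
'a' @ 5: {1,2,4,7,11}  [accepting]
'c' @ 6: {3,4,5,6,8,10}
'a' @ 7: {1,2,4,7,11}  [accepting]
end set {1,2,4,7,11} — state 1 in

Answer: ACCEPT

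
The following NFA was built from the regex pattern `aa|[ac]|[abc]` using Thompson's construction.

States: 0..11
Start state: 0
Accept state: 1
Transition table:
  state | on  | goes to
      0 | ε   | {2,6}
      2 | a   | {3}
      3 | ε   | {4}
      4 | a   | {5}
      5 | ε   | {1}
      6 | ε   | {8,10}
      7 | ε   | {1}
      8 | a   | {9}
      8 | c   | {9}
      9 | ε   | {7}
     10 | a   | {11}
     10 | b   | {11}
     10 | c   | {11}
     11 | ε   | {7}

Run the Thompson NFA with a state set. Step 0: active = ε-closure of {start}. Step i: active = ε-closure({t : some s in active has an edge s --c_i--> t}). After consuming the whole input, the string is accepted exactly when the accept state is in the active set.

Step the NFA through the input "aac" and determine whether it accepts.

initial (ε-close {0}): {0,2,6,8,10}
'a' @ 1: {1,3,4,7,9,11}  ✓accept
'a' @ 2: {1,5}  ✓accept
'c' @ 3: {}  — no active states
after full input: {}  (accept=1 not in)

Answer: REJECT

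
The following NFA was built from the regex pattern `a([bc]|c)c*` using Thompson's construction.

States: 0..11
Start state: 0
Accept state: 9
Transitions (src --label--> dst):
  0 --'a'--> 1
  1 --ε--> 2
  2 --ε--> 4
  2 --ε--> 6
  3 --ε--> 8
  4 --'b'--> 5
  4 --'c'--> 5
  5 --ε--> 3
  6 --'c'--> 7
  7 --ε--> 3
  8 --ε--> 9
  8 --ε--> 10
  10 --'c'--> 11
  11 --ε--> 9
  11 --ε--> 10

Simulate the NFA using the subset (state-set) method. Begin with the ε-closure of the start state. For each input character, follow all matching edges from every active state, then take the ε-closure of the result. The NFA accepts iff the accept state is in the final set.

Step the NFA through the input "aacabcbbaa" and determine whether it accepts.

Answer: REJECT

Steps:
S₀ = ε-closure({0}) = {0}
'a' @ 1: {1,2,4,6}
'a' @ 2: {}  — dead — no transitions
rest 'cabcbbaa' ignored (set empty)
end set {} — state 9 not in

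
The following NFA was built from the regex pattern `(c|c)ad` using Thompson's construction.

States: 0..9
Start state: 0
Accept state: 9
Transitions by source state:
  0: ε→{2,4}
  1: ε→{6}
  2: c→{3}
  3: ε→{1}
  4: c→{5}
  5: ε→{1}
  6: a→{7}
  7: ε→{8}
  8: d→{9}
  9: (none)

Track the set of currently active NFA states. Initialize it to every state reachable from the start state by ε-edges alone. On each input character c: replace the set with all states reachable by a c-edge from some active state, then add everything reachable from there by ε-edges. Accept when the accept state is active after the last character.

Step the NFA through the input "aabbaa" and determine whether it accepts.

Answer: REJECT

Derivation:
initial (ε-close {0}): {0,2,4}
'a' @ 1: {}  — no active states
rest 'abbaa' ignored (set empty)
final: {}; accept 9 not in set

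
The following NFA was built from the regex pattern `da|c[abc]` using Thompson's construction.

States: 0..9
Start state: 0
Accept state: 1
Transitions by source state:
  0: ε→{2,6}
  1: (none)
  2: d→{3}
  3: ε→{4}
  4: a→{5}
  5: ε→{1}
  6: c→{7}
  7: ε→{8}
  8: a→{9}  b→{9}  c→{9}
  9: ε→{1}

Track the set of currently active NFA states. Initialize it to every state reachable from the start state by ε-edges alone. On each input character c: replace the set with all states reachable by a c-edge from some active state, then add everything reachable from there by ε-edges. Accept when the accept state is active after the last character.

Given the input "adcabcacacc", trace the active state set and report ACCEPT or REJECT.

S₀ = ε-closure({0}) = {0,2,6}
'a' @ 1: {}  — state set empty
rest 'dcabcacacc' ignored (set empty)
final: {}; accept 1 not in set

Answer: REJECT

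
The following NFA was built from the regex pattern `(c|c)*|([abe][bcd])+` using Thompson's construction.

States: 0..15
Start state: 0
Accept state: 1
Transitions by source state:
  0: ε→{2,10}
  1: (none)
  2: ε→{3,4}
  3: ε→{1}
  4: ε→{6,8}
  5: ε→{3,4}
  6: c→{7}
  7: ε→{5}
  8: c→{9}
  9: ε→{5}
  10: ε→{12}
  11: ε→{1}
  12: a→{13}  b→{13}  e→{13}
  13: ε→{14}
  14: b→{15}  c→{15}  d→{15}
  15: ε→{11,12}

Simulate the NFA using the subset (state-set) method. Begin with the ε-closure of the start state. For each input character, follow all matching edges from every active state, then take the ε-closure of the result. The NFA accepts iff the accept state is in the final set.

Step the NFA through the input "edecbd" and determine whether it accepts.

initial (ε-close {0}): {0,1,2,3,4,6,8,10,12}
'e' @ 1: {13,14}
'd' @ 2: {1,11,12,15}  [accepting]
'e' @ 3: {13,14}
'c' @ 4: {1,11,12,15}  [accepting]
'b' @ 5: {13,14}
'd' @ 6: {1,11,12,15}  [accepting]
end set {1,11,12,15} — state 1 in

Answer: ACCEPT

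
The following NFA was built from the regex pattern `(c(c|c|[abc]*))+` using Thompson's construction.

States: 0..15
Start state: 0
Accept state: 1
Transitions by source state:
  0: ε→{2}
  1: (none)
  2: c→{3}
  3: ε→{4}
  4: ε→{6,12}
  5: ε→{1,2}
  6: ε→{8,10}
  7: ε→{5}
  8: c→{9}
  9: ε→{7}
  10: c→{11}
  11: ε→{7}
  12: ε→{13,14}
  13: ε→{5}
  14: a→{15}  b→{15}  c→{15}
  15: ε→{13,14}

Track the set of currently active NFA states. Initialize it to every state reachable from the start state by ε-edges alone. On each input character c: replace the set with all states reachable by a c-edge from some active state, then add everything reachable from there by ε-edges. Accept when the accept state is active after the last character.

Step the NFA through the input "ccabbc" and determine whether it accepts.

initial (ε-close {0}): {0,2}
'c' @ 1: {1,2,3,4,5,6,8,10,12,13,14}  (accept∈set)
'c' @ 2: {1,2,3,4,5,6,7,8,9,10,11,12,13,14,15}  (accept∈set)
'a' @ 3: {1,2,5,13,14,15}  (accept∈set)
'b' @ 4: {1,2,5,13,14,15}  (accept∈set)
'b' @ 5: {1,2,5,13,14,15}  (accept∈set)
'c' @ 6: {1,2,3,4,5,6,8,10,12,13,14,15}  (accept∈set)
end set {1,2,3,4,5,6,8,10,12,13,14,15} — state 1 in

Answer: ACCEPT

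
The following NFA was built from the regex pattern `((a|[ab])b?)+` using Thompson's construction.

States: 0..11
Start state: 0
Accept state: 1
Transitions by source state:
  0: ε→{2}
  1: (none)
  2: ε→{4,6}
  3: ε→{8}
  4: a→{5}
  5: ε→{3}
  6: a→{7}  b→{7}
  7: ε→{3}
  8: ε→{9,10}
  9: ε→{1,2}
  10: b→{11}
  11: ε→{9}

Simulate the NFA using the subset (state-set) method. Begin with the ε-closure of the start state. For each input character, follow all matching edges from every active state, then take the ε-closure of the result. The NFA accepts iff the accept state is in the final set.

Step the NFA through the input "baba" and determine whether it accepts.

initial (ε-close {0}): {0,2,4,6}
'b' @ 1: {1,2,3,4,6,7,8,9,10}  ✓accept
'a' @ 2: {1,2,3,4,5,6,7,8,9,10}  ✓accept
'b' @ 3: {1,2,3,4,6,7,8,9,10,11}  ✓accept
'a' @ 4: {1,2,3,4,5,6,7,8,9,10}  ✓accept
final: {1,2,3,4,5,6,7,8,9,10}; accept 1 in set

Answer: ACCEPT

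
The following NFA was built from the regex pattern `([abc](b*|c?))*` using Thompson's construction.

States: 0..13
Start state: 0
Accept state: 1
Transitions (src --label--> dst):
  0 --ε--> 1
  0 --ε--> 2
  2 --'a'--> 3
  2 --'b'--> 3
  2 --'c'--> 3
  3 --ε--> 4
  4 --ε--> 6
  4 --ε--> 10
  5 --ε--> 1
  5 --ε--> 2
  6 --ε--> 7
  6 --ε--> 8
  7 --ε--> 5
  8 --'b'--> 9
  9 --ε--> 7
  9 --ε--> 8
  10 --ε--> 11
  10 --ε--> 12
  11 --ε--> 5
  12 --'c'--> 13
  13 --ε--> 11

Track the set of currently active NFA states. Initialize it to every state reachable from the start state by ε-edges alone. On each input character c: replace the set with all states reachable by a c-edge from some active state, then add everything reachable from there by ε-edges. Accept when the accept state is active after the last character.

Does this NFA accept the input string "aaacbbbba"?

start: ε-closure({0}) = {0,1,2}
'a' @ 1: {1,2,3,4,5,6,7,8,10,11,12}  [accepting]
'a' @ 2: {1,2,3,4,5,6,7,8,10,11,12}  [accepting]
'a' @ 3: {1,2,3,4,5,6,7,8,10,11,12}  [accepting]
'c' @ 4: {1,2,3,4,5,6,7,8,10,11,12,13}  [accepting]
'b' @ 5: {1,2,3,4,5,6,7,8,9,10,11,12}  [accepting]
'b' @ 6: {1,2,3,4,5,6,7,8,9,10,11,12}  [accepting]
'b' @ 7: {1,2,3,4,5,6,7,8,9,10,11,12}  [accepting]
'b' @ 8: {1,2,3,4,5,6,7,8,9,10,11,12}  [accepting]
'a' @ 9: {1,2,3,4,5,6,7,8,10,11,12}  [accepting]
final: {1,2,3,4,5,6,7,8,10,11,12}; accept 1 in set

Answer: ACCEPT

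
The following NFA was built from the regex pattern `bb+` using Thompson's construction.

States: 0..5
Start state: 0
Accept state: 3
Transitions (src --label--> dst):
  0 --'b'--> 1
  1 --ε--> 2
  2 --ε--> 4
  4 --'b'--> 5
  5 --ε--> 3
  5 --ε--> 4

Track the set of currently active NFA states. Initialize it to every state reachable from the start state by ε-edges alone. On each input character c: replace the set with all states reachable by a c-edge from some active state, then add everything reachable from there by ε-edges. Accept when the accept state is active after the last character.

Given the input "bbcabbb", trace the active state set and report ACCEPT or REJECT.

Answer: REJECT

Steps:
initial (ε-close {0}): {0}
'b' @ 1: {1,2,4}
'b' @ 2: {3,4,5}  [accepting]
'c' @ 3: {}  — state set empty
rest 'abbb' ignored (set empty)
final: {}; accept 3 not in set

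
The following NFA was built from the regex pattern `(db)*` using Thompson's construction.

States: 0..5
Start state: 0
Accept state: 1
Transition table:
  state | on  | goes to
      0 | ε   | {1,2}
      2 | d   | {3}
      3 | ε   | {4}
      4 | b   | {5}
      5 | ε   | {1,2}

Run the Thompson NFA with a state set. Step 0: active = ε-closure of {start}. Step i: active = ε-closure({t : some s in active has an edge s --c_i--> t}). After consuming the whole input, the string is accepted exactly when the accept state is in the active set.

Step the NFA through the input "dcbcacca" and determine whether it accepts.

initial (ε-close {0}): {0,1,2}
'd' @ 1: {3,4}
'c' @ 2: {}  — no active states
rest 'bcacca' ignored (set empty)
after full input: {}  (accept=1 not in)

Answer: REJECT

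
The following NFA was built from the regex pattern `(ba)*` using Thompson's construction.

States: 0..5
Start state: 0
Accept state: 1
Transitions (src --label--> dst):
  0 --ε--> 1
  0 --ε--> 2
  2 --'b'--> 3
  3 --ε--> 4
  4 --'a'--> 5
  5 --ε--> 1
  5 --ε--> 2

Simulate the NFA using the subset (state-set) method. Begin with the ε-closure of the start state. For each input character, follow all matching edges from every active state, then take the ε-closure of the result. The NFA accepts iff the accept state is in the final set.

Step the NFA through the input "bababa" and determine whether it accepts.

Answer: ACCEPT

Steps:
start: ε-closure({0}) = {0,1,2}
'b' @ 1: {3,4}
'a' @ 2: {1,2,5}  ✓accept
'b' @ 3: {3,4}
'a' @ 4: {1,2,5}  ✓accept
'b' @ 5: {3,4}
'a' @ 6: {1,2,5}  ✓accept
final: {1,2,5}; accept 1 in set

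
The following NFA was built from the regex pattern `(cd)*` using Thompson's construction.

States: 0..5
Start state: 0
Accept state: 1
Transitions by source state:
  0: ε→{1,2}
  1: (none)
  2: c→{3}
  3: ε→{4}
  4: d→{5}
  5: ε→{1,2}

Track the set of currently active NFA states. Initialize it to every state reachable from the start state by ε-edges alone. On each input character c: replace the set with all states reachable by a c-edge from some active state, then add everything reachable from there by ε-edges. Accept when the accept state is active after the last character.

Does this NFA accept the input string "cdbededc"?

S₀ = ε-closure({0}) = {0,1,2}
'c' @ 1: {3,4}
'd' @ 2: {1,2,5}  ✓accept
'b' @ 3: {}  — no active states
rest 'ededc' ignored (set empty)
end set {} — state 1 not in

Answer: REJECT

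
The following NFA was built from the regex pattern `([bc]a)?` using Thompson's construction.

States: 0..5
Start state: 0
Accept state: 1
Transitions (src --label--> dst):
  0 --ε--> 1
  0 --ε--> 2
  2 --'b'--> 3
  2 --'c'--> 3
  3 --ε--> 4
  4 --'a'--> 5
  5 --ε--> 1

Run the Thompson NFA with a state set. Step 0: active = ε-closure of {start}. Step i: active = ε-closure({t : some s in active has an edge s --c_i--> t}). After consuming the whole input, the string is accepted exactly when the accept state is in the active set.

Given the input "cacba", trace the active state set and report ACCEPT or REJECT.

initial (ε-close {0}): {0,1,2}
'c' @ 1: {3,4}
'a' @ 2: {1,5}  [accepting]
'c' @ 3: {}  — dead — no transitions
rest 'ba' ignored (set empty)
end set {} — state 1 not in

Answer: REJECT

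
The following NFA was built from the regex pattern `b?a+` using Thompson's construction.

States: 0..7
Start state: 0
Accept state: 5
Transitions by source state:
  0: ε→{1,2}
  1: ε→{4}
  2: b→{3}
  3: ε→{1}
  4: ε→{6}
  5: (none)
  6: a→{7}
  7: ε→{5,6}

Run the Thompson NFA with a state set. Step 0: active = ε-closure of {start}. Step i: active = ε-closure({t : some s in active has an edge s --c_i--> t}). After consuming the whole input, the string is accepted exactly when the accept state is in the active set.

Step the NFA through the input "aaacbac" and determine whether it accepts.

Answer: REJECT

Trace:
S₀ = ε-closure({0}) = {0,1,2,4,6}
'a' @ 1: {5,6,7}  ✓accept
'a' @ 2: {5,6,7}  ✓accept
'a' @ 3: {5,6,7}  ✓accept
'c' @ 4: {}  — no active states
rest 'bac' ignored (set empty)
after full input: {}  (accept=5 not in)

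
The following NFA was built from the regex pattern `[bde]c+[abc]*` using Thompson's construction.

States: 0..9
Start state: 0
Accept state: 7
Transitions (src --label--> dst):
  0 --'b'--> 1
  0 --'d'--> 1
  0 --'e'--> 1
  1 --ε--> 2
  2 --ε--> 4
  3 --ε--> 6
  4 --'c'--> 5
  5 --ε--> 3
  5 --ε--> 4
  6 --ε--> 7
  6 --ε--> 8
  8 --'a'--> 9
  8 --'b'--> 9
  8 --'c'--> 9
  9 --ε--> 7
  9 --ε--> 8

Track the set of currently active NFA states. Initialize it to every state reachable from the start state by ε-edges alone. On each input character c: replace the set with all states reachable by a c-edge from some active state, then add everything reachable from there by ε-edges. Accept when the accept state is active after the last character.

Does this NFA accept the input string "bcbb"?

S₀ = ε-closure({0}) = {0}
'b' @ 1: {1,2,4}
'c' @ 2: {3,4,5,6,7,8}  [accepting]
'b' @ 3: {7,8,9}  [accepting]
'b' @ 4: {7,8,9}  [accepting]
end set {7,8,9} — state 7 in

Answer: ACCEPT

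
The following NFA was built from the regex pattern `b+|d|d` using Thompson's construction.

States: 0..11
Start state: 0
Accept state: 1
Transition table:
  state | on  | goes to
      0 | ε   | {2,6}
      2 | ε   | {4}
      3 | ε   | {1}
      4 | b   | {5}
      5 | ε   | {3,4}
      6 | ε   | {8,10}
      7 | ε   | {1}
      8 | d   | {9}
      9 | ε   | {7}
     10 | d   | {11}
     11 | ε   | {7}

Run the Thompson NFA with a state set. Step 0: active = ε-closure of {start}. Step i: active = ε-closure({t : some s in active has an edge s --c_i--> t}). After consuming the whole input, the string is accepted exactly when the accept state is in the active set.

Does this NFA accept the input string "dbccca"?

S₀ = ε-closure({0}) = {0,2,4,6,8,10}
'd' @ 1: {1,7,9,11}  ✓accept
'b' @ 2: {}  — no active states
rest 'ccca' ignored (set empty)
end set {} — state 1 not in

Answer: REJECT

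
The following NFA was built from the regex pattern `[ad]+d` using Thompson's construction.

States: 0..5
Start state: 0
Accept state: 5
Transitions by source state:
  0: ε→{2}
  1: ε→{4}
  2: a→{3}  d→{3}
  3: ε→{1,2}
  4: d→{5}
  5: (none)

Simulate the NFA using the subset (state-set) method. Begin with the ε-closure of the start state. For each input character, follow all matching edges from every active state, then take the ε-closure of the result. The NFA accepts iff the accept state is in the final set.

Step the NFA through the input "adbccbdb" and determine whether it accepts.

initial (ε-close {0}): {0,2}
'a' @ 1: {1,2,3,4}
'd' @ 2: {1,2,3,4,5}  [accepting]
'b' @ 3: {}  — no active states
rest 'ccbdb' ignored (set empty)
after full input: {}  (accept=5 not in)

Answer: REJECT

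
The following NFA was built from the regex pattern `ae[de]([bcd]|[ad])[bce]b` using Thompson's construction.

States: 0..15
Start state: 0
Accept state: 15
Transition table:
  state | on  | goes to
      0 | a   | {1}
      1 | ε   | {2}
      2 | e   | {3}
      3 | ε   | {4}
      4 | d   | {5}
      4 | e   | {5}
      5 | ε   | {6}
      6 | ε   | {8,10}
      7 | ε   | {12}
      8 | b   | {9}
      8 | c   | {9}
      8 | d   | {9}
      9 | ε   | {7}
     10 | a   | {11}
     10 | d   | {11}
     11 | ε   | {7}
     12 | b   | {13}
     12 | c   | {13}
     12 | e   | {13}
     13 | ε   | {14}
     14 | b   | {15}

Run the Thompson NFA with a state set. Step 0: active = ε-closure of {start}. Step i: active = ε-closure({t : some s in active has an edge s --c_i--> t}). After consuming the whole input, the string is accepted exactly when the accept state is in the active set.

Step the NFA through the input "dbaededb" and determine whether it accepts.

initial (ε-close {0}): {0}
'd' @ 1: {}  — no active states
rest 'baededb' ignored (set empty)
end set {} — state 15 not in

Answer: REJECT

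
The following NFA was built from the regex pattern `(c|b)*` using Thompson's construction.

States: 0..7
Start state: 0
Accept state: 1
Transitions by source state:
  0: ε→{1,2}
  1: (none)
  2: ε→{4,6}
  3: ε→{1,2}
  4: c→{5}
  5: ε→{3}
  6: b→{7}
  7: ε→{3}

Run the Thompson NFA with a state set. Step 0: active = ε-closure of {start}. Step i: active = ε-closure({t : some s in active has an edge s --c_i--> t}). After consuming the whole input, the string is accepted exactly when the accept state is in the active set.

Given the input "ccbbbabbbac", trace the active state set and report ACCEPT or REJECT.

S₀ = ε-closure({0}) = {0,1,2,4,6}
'c' @ 1: {1,2,3,4,5,6}  (accept∈set)
'c' @ 2: {1,2,3,4,5,6}  (accept∈set)
'b' @ 3: {1,2,3,4,6,7}  (accept∈set)
'b' @ 4: {1,2,3,4,6,7}  (accept∈set)
'b' @ 5: {1,2,3,4,6,7}  (accept∈set)
'a' @ 6: {}  — state set empty
rest 'bbbac' ignored (set empty)
end set {} — state 1 not in

Answer: REJECT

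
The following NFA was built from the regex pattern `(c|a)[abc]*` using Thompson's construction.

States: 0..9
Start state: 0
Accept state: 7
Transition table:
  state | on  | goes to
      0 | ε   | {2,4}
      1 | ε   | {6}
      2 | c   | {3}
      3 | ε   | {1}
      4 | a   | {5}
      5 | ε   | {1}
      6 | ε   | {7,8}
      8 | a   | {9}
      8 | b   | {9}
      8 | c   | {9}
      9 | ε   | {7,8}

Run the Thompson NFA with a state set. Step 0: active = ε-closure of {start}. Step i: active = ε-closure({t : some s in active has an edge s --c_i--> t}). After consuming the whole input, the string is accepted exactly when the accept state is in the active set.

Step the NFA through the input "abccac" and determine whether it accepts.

start: ε-closure({0}) = {0,2,4}
'a' @ 1: {1,5,6,7,8}  [accepting]
'b' @ 2: {7,8,9}  [accepting]
'c' @ 3: {7,8,9}  [accepting]
'c' @ 4: {7,8,9}  [accepting]
'a' @ 5: {7,8,9}  [accepting]
'c' @ 6: {7,8,9}  [accepting]
end set {7,8,9} — state 7 in

Answer: ACCEPT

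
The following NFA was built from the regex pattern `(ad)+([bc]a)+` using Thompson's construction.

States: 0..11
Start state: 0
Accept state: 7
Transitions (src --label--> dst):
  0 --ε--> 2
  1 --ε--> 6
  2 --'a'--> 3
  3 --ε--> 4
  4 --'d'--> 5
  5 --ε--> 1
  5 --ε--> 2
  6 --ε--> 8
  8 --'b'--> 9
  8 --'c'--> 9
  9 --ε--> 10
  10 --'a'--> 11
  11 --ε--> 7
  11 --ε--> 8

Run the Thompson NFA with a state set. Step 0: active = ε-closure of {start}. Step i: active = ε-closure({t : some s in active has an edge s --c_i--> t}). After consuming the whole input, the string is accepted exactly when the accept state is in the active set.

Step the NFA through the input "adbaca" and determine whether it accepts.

initial (ε-close {0}): {0,2}
'a' @ 1: {3,4}
'd' @ 2: {1,2,5,6,8}
'b' @ 3: {9,10}
'a' @ 4: {7,8,11}  ✓accept
'c' @ 5: {9,10}
'a' @ 6: {7,8,11}  ✓accept
after full input: {7,8,11}  (accept=7 in)

Answer: ACCEPT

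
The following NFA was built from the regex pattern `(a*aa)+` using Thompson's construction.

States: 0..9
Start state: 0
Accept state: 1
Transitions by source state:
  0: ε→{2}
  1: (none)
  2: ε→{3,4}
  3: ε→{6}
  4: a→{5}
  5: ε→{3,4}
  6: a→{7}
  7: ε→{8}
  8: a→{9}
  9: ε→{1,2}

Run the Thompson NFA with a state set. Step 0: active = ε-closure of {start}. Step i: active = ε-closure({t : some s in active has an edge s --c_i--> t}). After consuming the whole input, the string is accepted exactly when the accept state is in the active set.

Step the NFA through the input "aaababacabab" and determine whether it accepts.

S₀ = ε-closure({0}) = {0,2,3,4,6}
'a' @ 1: {3,4,5,6,7,8}
'a' @ 2: {1,2,3,4,5,6,7,8,9}  ✓accept
'a' @ 3: {1,2,3,4,5,6,7,8,9}  ✓accept
'b' @ 4: {}  — state set empty
rest 'abacabab' ignored (set empty)
end set {} — state 1 not in

Answer: REJECT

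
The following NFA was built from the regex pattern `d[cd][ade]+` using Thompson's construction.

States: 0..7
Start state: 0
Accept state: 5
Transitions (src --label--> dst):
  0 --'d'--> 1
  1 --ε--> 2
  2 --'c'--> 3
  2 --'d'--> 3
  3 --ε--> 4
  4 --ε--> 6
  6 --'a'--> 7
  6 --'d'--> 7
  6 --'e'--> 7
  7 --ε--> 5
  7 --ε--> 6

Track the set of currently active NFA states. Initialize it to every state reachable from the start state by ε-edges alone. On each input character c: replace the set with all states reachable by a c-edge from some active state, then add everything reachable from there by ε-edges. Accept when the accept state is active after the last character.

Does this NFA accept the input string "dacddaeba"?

Answer: REJECT

Trace:
start: ε-closure({0}) = {0}
'd' @ 1: {1,2}
'a' @ 2: {}  — dead — no transitions
rest 'cddaeba' ignored (set empty)
end set {} — state 5 not in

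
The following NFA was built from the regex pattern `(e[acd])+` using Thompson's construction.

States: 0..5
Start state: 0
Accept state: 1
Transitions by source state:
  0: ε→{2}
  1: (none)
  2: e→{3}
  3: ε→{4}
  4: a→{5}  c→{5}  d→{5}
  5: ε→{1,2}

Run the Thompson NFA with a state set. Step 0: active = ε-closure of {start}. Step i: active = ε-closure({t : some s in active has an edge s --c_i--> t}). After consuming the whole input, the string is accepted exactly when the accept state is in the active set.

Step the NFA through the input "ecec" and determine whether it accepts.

Answer: ACCEPT

Trace:
initial (ε-close {0}): {0,2}
'e' @ 1: {3,4}
'c' @ 2: {1,2,5}  [accepting]
'e' @ 3: {3,4}
'c' @ 4: {1,2,5}  [accepting]
end set {1,2,5} — state 1 in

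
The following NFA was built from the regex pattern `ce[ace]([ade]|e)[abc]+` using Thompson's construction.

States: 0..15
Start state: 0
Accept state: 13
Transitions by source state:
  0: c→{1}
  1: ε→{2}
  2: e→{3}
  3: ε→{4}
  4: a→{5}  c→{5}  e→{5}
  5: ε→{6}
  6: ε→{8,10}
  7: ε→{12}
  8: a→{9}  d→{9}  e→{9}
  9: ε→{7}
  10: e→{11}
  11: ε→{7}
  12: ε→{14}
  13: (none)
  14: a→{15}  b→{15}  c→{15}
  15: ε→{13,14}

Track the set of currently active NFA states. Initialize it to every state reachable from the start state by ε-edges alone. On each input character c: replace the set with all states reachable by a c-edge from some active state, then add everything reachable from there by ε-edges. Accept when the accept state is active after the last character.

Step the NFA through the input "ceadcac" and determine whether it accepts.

Answer: ACCEPT

Derivation:
S₀ = ε-closure({0}) = {0}
'c' @ 1: {1,2}
'e' @ 2: {3,4}
'a' @ 3: {5,6,8,10}
'd' @ 4: {7,9,12,14}
'c' @ 5: {13,14,15}  (accept∈set)
'a' @ 6: {13,14,15}  (accept∈set)
'c' @ 7: {13,14,15}  (accept∈set)
after full input: {13,14,15}  (accept=13 in)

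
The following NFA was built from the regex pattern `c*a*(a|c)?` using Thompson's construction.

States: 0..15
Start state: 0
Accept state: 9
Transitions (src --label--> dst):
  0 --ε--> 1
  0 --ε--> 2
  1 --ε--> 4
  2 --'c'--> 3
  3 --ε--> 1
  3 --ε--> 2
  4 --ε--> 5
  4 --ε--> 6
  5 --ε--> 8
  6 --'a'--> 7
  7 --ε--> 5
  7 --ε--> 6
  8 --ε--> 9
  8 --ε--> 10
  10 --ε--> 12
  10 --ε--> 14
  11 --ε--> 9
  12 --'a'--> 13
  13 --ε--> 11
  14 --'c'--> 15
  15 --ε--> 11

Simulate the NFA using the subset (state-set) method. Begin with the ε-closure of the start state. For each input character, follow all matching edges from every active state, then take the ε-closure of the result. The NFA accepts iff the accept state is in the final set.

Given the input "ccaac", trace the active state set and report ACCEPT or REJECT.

initial (ε-close {0}): {0,1,2,4,5,6,8,9,10,12,14}
'c' @ 1: {1,2,3,4,5,6,8,9,10,11,12,14,15}  ✓accept
'c' @ 2: {1,2,3,4,5,6,8,9,10,11,12,14,15}  ✓accept
'a' @ 3: {5,6,7,8,9,10,11,12,13,14}  ✓accept
'a' @ 4: {5,6,7,8,9,10,11,12,13,14}  ✓accept
'c' @ 5: {9,11,15}  ✓accept
final: {9,11,15}; accept 9 in set

Answer: ACCEPT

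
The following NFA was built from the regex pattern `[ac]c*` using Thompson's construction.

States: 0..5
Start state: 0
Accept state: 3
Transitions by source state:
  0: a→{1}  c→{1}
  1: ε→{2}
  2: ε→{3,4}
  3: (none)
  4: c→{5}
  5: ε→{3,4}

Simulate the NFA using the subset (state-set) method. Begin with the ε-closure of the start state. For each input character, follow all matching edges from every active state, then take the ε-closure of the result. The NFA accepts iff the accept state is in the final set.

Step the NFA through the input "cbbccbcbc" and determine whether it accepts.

Answer: REJECT

Trace:
initial (ε-close {0}): {0}
'c' @ 1: {1,2,3,4}  ✓accept
'b' @ 2: {}  — state set empty
rest 'bccbcbc' ignored (set empty)
final: {}; accept 3 not in set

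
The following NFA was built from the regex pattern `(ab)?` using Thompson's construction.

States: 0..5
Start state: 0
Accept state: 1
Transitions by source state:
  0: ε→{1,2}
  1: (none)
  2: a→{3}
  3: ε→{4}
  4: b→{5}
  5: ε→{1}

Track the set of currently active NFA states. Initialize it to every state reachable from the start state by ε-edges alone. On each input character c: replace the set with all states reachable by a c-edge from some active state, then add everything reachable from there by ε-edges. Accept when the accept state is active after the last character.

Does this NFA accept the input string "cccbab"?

initial (ε-close {0}): {0,1,2}
'c' @ 1: {}  — state set empty
rest 'ccbab' ignored (set empty)
final: {}; accept 1 not in set

Answer: REJECT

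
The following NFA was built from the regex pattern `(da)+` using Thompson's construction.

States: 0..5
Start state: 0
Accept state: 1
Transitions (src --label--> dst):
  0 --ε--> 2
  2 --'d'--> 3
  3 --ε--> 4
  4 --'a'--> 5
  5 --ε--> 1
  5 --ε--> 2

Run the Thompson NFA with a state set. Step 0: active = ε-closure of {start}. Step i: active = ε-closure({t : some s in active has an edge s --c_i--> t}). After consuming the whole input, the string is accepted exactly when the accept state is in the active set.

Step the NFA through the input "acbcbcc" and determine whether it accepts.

Answer: REJECT

Steps:
start: ε-closure({0}) = {0,2}
'a' @ 1: {}  — state set empty
rest 'cbcbcc' ignored (set empty)
after full input: {}  (accept=1 not in)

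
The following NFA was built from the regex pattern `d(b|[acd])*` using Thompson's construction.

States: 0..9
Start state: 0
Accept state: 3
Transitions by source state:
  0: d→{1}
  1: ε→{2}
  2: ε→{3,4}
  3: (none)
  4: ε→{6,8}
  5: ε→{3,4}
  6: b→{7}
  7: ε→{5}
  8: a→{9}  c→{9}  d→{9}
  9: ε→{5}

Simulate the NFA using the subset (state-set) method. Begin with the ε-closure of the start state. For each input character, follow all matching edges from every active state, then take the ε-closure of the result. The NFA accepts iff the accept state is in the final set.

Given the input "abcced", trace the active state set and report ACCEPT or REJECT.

Answer: REJECT

Derivation:
initial (ε-close {0}): {0}
'a' @ 1: {}  — dead — no transitions
rest 'bcced' ignored (set empty)
after full input: {}  (accept=3 not in)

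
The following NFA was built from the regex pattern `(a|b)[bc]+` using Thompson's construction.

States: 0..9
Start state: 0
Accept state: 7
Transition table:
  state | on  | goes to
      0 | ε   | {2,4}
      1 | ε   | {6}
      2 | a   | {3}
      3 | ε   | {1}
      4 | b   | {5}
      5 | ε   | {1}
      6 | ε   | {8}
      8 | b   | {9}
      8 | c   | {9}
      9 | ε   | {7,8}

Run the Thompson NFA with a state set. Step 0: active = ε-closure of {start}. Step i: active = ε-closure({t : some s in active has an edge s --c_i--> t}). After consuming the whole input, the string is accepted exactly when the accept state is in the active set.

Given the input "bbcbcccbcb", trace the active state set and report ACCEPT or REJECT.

start: ε-closure({0}) = {0,2,4}
'b' @ 1: {1,5,6,8}
'b' @ 2: {7,8,9}  (accept∈set)
'c' @ 3: {7,8,9}  (accept∈set)
'b' @ 4: {7,8,9}  (accept∈set)
'c' @ 5: {7,8,9}  (accept∈set)
'c' @ 6: {7,8,9}  (accept∈set)
'c' @ 7: {7,8,9}  (accept∈set)
'b' @ 8: {7,8,9}  (accept∈set)
'c' @ 9: {7,8,9}  (accept∈set)
'b' @ 10: {7,8,9}  (accept∈set)
after full input: {7,8,9}  (accept=7 in)

Answer: ACCEPT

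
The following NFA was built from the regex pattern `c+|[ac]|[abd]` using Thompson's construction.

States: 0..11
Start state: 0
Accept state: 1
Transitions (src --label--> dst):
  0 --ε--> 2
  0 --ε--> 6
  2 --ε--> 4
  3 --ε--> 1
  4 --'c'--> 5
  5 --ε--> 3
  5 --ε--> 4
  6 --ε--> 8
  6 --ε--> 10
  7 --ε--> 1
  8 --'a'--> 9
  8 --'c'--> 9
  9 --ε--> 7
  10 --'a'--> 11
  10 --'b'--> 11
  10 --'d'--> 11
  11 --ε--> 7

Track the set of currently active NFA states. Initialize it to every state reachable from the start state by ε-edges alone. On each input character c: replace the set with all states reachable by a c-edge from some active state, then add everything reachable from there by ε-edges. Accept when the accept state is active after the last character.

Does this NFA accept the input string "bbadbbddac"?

Answer: REJECT

Derivation:
start: ε-closure({0}) = {0,2,4,6,8,10}
'b' @ 1: {1,7,11}  ✓accept
'b' @ 2: {}  — state set empty
rest 'adbbddac' ignored (set empty)
after full input: {}  (accept=1 not in)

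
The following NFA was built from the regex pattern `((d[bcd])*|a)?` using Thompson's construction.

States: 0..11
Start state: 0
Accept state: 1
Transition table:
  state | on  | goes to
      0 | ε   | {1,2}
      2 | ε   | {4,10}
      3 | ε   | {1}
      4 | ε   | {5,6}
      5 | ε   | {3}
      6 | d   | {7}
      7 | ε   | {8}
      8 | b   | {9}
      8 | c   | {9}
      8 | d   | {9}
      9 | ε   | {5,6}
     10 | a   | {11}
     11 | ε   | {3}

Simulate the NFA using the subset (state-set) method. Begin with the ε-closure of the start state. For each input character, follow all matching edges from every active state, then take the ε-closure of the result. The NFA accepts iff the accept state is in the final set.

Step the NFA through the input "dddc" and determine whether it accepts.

Answer: ACCEPT

Steps:
initial (ε-close {0}): {0,1,2,3,4,5,6,10}
'd' @ 1: {7,8}
'd' @ 2: {1,3,5,6,9}  (accept∈set)
'd' @ 3: {7,8}
'c' @ 4: {1,3,5,6,9}  (accept∈set)
end set {1,3,5,6,9} — state 1 in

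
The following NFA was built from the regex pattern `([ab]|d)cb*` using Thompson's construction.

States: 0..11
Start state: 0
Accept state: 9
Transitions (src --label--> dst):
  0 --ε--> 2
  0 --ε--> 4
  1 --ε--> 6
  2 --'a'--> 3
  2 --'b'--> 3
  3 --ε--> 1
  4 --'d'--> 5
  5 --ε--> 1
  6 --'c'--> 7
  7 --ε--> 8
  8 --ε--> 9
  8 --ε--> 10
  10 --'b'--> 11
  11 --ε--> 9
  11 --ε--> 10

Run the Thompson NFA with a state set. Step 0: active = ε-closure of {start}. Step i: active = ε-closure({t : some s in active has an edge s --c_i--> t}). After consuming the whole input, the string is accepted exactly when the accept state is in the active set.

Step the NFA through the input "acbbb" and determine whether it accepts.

Answer: ACCEPT

Derivation:
S₀ = ε-closure({0}) = {0,2,4}
'a' @ 1: {1,3,6}
'c' @ 2: {7,8,9,10}  [accepting]
'b' @ 3: {9,10,11}  [accepting]
'b' @ 4: {9,10,11}  [accepting]
'b' @ 5: {9,10,11}  [accepting]
after full input: {9,10,11}  (accept=9 in)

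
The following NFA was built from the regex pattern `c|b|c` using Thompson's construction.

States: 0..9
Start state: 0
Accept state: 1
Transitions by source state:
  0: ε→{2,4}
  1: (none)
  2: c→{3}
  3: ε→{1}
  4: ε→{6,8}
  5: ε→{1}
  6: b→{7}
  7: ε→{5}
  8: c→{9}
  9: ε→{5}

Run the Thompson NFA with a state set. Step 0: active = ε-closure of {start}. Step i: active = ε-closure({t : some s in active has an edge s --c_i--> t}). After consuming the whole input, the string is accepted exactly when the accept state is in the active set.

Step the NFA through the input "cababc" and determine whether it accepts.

Answer: REJECT

Trace:
start: ε-closure({0}) = {0,2,4,6,8}
'c' @ 1: {1,3,5,9}  ✓accept
'a' @ 2: {}  — dead — no transitions
rest 'babc' ignored (set empty)
end set {} — state 1 not in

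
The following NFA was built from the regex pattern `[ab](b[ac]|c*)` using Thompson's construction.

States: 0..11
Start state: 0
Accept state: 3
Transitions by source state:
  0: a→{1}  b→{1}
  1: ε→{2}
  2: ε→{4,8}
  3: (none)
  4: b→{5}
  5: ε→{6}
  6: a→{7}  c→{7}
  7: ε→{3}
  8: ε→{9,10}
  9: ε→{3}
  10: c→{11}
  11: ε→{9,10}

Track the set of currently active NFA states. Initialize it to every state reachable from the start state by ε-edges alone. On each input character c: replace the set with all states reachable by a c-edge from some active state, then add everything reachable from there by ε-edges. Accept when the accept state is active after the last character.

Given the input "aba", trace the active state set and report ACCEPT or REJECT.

Answer: ACCEPT

Derivation:
initial (ε-close {0}): {0}
'a' @ 1: {1,2,3,4,8,9,10}  (accept∈set)
'b' @ 2: {5,6}
'a' @ 3: {3,7}  (accept∈set)
final: {3,7}; accept 3 in set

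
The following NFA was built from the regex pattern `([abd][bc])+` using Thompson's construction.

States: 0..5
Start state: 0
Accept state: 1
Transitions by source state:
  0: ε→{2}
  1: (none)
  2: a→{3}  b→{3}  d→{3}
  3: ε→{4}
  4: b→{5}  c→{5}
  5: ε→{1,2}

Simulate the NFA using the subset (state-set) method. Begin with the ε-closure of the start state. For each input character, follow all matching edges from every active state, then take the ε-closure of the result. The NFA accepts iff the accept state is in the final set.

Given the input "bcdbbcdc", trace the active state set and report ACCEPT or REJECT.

start: ε-closure({0}) = {0,2}
'b' @ 1: {3,4}
'c' @ 2: {1,2,5}  [accepting]
'd' @ 3: {3,4}
'b' @ 4: {1,2,5}  [accepting]
'b' @ 5: {3,4}
'c' @ 6: {1,2,5}  [accepting]
'd' @ 7: {3,4}
'c' @ 8: {1,2,5}  [accepting]
end set {1,2,5} — state 1 in

Answer: ACCEPT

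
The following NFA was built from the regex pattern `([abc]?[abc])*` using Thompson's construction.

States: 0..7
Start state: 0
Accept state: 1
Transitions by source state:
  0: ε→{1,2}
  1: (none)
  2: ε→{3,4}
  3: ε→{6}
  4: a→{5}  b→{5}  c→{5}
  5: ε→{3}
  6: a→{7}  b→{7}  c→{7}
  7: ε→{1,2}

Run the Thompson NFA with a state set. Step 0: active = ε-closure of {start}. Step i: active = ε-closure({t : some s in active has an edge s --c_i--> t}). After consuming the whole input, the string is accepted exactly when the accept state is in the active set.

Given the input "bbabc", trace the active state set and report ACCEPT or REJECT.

initial (ε-close {0}): {0,1,2,3,4,6}
'b' @ 1: {1,2,3,4,5,6,7}  ✓accept
'b' @ 2: {1,2,3,4,5,6,7}  ✓accept
'a' @ 3: {1,2,3,4,5,6,7}  ✓accept
'b' @ 4: {1,2,3,4,5,6,7}  ✓accept
'c' @ 5: {1,2,3,4,5,6,7}  ✓accept
after full input: {1,2,3,4,5,6,7}  (accept=1 in)

Answer: ACCEPT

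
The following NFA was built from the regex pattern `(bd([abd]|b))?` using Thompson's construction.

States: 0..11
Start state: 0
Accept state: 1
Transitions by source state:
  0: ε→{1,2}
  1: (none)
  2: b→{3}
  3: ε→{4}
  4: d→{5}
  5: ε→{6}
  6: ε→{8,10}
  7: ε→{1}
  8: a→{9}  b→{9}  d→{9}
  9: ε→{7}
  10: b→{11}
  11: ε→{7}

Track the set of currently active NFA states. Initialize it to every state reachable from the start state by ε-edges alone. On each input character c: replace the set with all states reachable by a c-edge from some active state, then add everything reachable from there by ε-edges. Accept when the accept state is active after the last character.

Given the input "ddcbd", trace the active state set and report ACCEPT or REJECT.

initial (ε-close {0}): {0,1,2}
'd' @ 1: {}  — no active states
rest 'dcbd' ignored (set empty)
end set {} — state 1 not in

Answer: REJECT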